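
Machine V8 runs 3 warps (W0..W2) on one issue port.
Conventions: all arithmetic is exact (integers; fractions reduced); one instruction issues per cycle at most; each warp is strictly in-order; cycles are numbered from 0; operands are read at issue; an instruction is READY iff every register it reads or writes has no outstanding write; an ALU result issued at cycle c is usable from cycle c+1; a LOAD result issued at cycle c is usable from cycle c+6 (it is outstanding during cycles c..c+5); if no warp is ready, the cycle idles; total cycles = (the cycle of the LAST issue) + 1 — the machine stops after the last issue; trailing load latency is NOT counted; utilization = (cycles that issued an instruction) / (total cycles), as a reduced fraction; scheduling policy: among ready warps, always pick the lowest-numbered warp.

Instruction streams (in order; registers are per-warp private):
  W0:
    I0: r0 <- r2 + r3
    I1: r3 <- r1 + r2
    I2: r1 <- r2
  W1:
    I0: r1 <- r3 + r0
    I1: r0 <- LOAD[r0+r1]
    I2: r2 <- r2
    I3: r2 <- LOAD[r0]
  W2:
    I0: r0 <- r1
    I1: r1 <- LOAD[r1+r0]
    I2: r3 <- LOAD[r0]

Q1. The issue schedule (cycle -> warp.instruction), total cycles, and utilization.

cycle 0: W0.I0
cycle 1: W0.I1
cycle 2: W0.I2
cycle 3: W1.I0
cycle 4: W1.I1
cycle 5: W1.I2
cycle 6: W2.I0
cycle 7: W2.I1
cycle 8: W2.I2
cycle 9: idle
cycle 10: W1.I3

Answer: 11 cycles, utilization 10/11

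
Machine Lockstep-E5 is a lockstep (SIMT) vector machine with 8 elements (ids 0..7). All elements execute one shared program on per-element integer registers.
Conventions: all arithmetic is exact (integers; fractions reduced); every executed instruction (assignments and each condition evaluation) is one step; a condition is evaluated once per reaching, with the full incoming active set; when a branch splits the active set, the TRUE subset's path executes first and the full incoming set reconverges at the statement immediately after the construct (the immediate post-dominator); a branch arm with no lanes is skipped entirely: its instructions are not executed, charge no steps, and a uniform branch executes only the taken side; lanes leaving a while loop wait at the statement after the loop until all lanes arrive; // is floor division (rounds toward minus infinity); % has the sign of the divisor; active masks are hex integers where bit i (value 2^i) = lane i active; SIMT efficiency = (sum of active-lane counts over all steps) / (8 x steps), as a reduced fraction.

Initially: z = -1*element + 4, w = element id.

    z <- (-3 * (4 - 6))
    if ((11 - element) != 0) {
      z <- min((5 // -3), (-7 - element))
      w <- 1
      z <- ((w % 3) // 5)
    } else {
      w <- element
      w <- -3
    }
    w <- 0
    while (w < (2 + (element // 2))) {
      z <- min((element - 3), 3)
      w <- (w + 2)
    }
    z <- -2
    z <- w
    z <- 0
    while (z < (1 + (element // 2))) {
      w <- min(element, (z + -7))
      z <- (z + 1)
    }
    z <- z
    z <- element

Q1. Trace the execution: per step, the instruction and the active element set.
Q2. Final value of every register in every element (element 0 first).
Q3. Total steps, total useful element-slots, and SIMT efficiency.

step 0: z <- (-3 * (4 - 6))          0xff
step 1: eval ((11 - element) != 0)   0xff
step 2: z <- min((5 // -3), (-7 - element)) 0xff
step 3: w <- 1                       0xff
step 4: z <- ((w % 3) // 5)          0xff
step 5: w <- 0                       0xff
step 6: eval (w < (2 + (element // 2))) 0xff
step 7: z <- min((element - 3), 3)   0xff
step 8: w <- (w + 2)                 0xff
step 9: eval (w < (2 + (element // 2))) 0xff
step 10: z <- min((element - 3), 3)   0xfc
step 11: w <- (w + 2)                 0xfc
step 12: eval (w < (2 + (element // 2))) 0xfc
step 13: z <- min((element - 3), 3)   0xc0
step 14: w <- (w + 2)                 0xc0
step 15: eval (w < (2 + (element // 2))) 0xc0
step 16: z <- -2                      0xff
step 17: z <- w                       0xff
step 18: z <- 0                       0xff
step 19: eval (z < (1 + (element // 2))) 0xff
step 20: w <- min(element, (z + -7))  0xff
step 21: z <- (z + 1)                 0xff
step 22: eval (z < (1 + (element // 2))) 0xff
step 23: w <- min(element, (z + -7))  0xfc
step 24: z <- (z + 1)                 0xfc
step 25: eval (z < (1 + (element // 2))) 0xfc
step 26: w <- min(element, (z + -7))  0xf0
step 27: z <- (z + 1)                 0xf0
step 28: eval (z < (1 + (element // 2))) 0xf0
step 29: w <- min(element, (z + -7))  0xc0
step 30: z <- (z + 1)                 0xc0
step 31: eval (z < (1 + (element // 2))) 0xc0
step 32: z <- z                       0xff
step 33: z <- element                 0xff

Answer: 34 steps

z: 0,1,2,3,4,5,6,7
w: -7,-7,-6,-6,-5,-5,-4,-4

steps = 34; useful = 212; efficiency = 212/272 = 53/68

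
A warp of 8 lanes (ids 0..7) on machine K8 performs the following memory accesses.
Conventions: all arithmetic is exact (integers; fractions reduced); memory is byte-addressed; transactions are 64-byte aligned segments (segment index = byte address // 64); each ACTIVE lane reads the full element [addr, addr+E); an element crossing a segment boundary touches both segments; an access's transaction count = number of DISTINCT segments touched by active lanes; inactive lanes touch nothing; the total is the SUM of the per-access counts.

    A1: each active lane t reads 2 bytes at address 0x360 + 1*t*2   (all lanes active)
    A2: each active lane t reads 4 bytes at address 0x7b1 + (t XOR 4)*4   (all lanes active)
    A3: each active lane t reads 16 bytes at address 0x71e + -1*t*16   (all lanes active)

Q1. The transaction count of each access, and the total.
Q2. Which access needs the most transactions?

A1: 1 transaction
A2: 2 transactions
A3: 3 transactions

Answer: 1,2,3; total 6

Answer: A3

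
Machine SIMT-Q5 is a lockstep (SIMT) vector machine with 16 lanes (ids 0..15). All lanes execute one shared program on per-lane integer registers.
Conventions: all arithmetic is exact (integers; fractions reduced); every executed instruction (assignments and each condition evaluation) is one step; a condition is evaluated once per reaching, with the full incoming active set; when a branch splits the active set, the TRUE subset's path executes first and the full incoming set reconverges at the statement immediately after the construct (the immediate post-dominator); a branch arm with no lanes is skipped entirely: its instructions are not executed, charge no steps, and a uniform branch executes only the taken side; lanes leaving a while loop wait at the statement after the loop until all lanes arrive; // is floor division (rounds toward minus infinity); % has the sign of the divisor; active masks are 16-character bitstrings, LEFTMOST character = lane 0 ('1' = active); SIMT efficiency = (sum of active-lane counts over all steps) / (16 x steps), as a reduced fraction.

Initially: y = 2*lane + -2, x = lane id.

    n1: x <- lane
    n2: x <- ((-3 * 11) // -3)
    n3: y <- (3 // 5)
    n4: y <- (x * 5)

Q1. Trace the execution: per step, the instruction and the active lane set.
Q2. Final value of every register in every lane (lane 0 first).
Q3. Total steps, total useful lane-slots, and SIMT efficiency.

step 0: x <- lane                    1111111111111111
step 1: x <- ((-3 * 11) // -3)       1111111111111111
step 2: y <- (3 // 5)                1111111111111111
step 3: y <- (x * 5)                 1111111111111111

Answer: 4 steps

y: 55,55,55,55,55,55,55,55,55,55,55,55,55,55,55,55
x: 11,11,11,11,11,11,11,11,11,11,11,11,11,11,11,11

steps = 4; useful = 64; efficiency = 64/64 = 1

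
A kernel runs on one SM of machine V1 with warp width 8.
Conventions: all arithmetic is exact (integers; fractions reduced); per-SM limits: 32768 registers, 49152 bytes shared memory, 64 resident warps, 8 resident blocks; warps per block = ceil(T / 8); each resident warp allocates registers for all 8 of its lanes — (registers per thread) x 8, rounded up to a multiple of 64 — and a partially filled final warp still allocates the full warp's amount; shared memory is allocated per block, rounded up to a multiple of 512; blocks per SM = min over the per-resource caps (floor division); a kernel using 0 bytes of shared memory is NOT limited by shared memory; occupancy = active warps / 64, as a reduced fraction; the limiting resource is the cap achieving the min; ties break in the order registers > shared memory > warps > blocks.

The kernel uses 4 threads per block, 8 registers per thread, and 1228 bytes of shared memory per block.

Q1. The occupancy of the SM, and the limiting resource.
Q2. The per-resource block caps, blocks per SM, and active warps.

Answer: occupancy 1/8, limited by blocks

registers: 512 blocks
shared memory: 32 blocks
warps: 64 blocks
blocks: 8 blocks

Answer: 8 blocks, 8 active warps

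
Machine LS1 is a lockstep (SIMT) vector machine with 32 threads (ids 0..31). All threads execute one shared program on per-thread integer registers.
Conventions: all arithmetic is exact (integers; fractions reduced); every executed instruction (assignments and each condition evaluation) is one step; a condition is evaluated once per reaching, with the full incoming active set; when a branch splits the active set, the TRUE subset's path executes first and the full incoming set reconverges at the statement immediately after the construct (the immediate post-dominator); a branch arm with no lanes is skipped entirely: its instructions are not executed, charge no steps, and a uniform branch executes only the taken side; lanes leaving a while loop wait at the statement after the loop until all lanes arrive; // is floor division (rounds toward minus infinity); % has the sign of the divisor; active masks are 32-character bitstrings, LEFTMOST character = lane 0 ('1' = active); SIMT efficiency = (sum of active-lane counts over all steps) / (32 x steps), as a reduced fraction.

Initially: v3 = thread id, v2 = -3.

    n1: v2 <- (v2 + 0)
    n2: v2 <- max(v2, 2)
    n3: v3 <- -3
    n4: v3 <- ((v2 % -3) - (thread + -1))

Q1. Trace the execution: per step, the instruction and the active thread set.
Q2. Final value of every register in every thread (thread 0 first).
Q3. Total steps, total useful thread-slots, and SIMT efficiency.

step 0: v2 <- (v2 + 0)               11111111111111111111111111111111
step 1: v2 <- max(v2, 2)             11111111111111111111111111111111
step 2: v3 <- -3                     11111111111111111111111111111111
step 3: v3 <- ((v2 % -3) - (thread + -1)) 11111111111111111111111111111111

Answer: 4 steps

v3: 0,-1,-2,-3,-4,-5,-6,-7,-8,-9,-10,-11,-12,-13,-14,-15,-16,-17,-18,-19,-20,-21,-22,-23,-24,-25,-26,-27,-28,-29,-30,-31
v2: 2,2,2,2,2,2,2,2,2,2,2,2,2,2,2,2,2,2,2,2,2,2,2,2,2,2,2,2,2,2,2,2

steps = 4; useful = 128; efficiency = 128/128 = 1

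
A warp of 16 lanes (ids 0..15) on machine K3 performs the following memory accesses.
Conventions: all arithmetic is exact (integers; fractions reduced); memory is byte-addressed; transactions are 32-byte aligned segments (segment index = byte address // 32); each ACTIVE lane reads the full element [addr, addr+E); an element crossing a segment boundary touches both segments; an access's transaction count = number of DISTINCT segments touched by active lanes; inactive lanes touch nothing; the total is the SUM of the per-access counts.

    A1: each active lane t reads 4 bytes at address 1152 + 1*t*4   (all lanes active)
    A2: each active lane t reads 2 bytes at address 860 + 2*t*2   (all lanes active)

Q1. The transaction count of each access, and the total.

A1: 2 transactions
A2: 3 transactions

Answer: 2,3; total 5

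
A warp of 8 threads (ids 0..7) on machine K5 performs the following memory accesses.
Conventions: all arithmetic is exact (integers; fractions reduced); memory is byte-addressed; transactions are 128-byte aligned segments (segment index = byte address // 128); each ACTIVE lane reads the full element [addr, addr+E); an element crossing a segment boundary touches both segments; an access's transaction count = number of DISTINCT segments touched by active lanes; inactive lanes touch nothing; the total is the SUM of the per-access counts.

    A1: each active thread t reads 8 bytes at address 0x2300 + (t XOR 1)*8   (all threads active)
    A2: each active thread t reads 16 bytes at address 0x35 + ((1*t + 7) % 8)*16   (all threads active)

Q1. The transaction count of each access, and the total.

A1: 1 transaction
A2: 2 transactions

Answer: 1,2; total 3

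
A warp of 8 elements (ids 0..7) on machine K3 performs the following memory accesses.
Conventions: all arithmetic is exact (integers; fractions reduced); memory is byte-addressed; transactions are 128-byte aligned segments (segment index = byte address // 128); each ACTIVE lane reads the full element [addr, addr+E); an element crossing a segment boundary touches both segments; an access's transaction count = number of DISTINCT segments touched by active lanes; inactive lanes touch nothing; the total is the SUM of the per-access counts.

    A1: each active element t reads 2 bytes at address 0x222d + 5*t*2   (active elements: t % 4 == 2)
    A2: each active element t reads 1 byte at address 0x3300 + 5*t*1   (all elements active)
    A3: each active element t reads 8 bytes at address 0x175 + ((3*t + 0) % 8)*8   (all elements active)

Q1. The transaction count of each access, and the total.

A1: 1 transaction
A2: 1 transaction
A3: 2 transactions

Answer: 1,1,2; total 4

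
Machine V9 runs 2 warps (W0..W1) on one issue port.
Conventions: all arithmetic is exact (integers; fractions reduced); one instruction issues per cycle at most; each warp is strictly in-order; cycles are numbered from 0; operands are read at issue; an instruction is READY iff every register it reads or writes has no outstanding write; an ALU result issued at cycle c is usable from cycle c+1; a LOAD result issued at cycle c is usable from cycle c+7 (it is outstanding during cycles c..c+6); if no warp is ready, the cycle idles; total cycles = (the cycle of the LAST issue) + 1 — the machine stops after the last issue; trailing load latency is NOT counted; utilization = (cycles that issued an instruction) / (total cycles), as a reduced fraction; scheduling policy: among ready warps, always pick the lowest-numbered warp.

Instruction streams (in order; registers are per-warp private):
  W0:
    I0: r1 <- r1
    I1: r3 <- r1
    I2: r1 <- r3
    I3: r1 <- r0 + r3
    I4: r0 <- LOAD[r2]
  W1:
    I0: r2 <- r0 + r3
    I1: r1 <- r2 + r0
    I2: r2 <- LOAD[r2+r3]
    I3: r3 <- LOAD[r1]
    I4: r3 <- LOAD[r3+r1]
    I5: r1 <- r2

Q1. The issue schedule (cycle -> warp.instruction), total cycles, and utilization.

cycle 0: W0.I0
cycle 1: W0.I1
cycle 2: W0.I2
cycle 3: W0.I3
cycle 4: W0.I4
cycle 5: W1.I0
cycle 6: W1.I1
cycle 7: W1.I2
cycle 8: W1.I3
cycle 9: idle
cycle 10: idle
cycle 11: idle
cycle 12: idle
cycle 13: idle
cycle 14: idle
cycle 15: W1.I4
cycle 16: W1.I5

Answer: 17 cycles, utilization 11/17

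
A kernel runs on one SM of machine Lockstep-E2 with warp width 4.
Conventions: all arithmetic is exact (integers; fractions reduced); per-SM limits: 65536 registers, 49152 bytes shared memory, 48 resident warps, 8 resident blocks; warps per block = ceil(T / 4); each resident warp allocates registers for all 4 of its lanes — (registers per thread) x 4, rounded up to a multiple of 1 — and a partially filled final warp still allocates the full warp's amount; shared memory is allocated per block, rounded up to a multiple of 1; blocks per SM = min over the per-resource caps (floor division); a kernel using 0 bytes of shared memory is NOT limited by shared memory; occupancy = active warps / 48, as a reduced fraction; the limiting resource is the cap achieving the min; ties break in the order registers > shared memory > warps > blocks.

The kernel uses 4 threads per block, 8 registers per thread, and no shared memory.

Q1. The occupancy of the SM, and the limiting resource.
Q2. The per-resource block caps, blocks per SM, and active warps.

Answer: occupancy 1/6, limited by blocks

registers: 2048 blocks
shared memory: no limit (kernel uses none)
warps: 48 blocks
blocks: 8 blocks

Answer: 8 blocks, 8 active warps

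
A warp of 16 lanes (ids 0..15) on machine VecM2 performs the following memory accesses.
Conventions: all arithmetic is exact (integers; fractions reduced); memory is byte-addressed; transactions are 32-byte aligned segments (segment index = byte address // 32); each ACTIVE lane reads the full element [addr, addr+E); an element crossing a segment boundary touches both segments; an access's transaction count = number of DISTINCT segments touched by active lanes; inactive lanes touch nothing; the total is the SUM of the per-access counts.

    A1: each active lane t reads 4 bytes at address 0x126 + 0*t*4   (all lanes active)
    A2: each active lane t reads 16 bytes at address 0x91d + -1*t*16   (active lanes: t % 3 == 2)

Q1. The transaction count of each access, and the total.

A1: 1 transaction
A2: 8 transactions

Answer: 1,8; total 9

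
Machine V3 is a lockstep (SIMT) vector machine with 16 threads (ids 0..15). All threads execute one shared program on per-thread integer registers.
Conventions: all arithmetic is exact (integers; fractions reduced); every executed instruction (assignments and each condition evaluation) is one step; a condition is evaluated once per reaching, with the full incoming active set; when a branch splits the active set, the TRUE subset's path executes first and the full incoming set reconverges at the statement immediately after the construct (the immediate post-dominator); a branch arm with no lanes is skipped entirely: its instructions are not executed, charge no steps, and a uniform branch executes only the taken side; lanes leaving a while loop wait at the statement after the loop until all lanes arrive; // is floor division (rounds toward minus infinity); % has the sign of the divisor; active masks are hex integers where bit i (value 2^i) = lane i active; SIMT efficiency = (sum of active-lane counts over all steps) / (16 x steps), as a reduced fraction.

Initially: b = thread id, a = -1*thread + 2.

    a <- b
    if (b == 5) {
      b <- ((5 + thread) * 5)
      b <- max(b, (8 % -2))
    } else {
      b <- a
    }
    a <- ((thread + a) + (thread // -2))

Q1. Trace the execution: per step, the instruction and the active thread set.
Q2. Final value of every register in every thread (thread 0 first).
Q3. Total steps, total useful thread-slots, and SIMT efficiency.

step 0: a <- b                       0xffff
step 1: eval (b == 5)                0xffff
step 2: b <- ((5 + thread) * 5)      0x0020
step 3: b <- max(b, (8 % -2))        0x0020
step 4: b <- a                       0xffdf
step 5: a <- ((thread + a) + (thread // -2)) 0xffff

Answer: 6 steps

b: 0,1,2,3,4,50,6,7,8,9,10,11,12,13,14,15
a: 0,1,3,4,6,7,9,10,12,13,15,16,18,19,21,22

steps = 6; useful = 65; efficiency = 65/96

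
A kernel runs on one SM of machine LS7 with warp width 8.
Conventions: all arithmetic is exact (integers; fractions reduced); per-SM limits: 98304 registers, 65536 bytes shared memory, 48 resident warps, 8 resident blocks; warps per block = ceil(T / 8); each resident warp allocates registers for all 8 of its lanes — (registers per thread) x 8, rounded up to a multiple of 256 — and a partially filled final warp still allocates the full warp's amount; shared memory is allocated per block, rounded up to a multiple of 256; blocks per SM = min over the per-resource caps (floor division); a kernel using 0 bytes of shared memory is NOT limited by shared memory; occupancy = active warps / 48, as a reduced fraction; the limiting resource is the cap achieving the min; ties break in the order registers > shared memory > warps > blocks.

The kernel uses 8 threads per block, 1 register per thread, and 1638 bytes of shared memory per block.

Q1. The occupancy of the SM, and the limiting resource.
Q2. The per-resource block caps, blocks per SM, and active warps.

Answer: occupancy 1/6, limited by blocks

registers: 384 blocks
shared memory: 36 blocks
warps: 48 blocks
blocks: 8 blocks

Answer: 8 blocks, 8 active warps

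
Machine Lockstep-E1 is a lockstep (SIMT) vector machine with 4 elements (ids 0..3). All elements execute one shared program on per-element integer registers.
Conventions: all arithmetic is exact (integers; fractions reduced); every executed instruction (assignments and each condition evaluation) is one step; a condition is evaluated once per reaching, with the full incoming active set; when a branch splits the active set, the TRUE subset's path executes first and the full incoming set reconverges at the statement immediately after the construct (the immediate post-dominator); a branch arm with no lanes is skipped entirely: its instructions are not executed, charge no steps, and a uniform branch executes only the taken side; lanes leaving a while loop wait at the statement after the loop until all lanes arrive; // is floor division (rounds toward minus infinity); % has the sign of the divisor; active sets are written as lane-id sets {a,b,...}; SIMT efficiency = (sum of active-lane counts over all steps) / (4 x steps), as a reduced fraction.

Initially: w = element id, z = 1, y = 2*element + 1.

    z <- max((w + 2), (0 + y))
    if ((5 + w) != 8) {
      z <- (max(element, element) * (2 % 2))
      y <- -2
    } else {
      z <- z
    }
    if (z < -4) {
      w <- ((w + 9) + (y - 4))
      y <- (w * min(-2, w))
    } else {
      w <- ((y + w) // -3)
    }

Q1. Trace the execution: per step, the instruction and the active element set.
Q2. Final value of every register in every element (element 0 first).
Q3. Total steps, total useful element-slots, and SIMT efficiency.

step 0: z <- max((w + 2), (0 + y))   {0,1,2,3}
step 1: eval ((5 + w) != 8)          {0,1,2,3}
step 2: z <- (max(element, element) * (2 % 2)) {0,1,2}
step 3: y <- -2                      {0,1,2}
step 4: z <- z                       {3}
step 5: eval (z < -4)                {0,1,2,3}
step 6: w <- ((y + w) // -3)         {0,1,2,3}

Answer: 7 steps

w: 0,0,0,-4
z: 0,0,0,7
y: -2,-2,-2,7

steps = 7; useful = 23; efficiency = 23/28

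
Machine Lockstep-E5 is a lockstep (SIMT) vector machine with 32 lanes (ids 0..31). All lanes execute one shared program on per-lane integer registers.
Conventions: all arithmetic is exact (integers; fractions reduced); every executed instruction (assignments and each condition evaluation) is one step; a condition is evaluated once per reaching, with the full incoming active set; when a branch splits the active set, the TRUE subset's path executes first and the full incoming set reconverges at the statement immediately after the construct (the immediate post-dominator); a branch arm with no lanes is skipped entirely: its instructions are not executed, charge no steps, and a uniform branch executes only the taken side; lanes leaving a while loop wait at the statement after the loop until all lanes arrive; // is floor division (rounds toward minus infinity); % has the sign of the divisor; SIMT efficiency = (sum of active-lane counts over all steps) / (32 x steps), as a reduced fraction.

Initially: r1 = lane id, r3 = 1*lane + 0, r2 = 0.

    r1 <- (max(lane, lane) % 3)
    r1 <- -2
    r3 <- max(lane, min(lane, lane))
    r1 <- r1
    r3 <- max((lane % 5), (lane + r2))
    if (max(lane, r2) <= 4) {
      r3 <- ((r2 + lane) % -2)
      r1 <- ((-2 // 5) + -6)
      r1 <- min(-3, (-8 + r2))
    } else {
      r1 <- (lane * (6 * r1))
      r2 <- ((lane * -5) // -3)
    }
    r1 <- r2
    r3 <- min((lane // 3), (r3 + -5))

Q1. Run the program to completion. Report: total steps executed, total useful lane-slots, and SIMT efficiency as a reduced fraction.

Answer: 13 steps, 325 useful, 25/32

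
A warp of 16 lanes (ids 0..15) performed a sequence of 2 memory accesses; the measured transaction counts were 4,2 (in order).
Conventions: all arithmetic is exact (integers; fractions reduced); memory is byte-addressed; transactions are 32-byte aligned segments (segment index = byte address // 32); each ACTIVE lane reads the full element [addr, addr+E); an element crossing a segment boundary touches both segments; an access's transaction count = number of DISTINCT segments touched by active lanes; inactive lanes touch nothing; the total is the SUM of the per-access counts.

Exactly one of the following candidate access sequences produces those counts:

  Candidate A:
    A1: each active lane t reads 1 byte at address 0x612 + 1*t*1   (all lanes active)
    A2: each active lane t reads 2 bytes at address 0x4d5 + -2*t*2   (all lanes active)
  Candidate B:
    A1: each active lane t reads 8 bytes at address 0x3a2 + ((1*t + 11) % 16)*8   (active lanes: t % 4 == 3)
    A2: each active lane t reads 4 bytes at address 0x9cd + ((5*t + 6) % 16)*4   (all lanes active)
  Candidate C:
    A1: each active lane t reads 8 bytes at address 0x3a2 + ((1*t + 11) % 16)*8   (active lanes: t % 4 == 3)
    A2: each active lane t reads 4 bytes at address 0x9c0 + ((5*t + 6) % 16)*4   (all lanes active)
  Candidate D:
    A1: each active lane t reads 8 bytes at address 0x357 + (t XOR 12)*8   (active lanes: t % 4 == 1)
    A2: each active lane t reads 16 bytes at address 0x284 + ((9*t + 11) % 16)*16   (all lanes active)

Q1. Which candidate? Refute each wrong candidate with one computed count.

A: A1 gives 2 transactions, not 4
B: A2 gives 3 transactions, not 2
D: A1 gives 5 transactions, not 4
C: all counts match (4,2)

Answer: C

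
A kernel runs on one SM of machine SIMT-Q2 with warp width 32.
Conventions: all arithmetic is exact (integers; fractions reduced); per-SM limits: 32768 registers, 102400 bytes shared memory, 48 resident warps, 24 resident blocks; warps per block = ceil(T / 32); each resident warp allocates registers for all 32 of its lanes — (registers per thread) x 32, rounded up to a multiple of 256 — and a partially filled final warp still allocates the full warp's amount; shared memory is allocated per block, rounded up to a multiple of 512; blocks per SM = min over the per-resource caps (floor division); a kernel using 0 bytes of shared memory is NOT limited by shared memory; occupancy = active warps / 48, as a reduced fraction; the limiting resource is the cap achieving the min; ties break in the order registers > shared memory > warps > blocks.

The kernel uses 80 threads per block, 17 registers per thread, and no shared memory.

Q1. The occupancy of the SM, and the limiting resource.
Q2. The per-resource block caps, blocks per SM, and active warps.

Answer: occupancy 7/8, limited by registers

registers: 14 blocks
shared memory: no limit (kernel uses none)
warps: 16 blocks
blocks: 24 blocks

Answer: 14 blocks, 42 active warps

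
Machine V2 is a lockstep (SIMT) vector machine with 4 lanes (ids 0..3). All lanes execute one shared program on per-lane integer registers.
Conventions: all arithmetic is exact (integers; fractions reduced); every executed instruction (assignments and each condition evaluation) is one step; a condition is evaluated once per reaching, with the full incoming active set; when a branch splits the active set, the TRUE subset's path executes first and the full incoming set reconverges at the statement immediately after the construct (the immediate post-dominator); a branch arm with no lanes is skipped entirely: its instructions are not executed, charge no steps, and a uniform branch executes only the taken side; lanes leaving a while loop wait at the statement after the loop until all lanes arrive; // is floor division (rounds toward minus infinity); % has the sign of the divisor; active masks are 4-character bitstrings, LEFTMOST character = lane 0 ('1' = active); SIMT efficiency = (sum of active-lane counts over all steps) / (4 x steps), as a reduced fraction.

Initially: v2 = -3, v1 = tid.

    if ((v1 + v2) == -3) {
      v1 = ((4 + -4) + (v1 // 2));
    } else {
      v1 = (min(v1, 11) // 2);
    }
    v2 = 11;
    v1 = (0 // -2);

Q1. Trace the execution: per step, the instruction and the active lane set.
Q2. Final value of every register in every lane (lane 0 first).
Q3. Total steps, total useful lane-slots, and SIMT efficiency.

step 0: eval ((v1 + v2) == -3)       1111
step 1: v1 <- ((4 + -4) + (v1 // 2)) 1000
step 2: v1 <- (min(v1, 11) // 2)     0111
step 3: v2 <- 11                     1111
step 4: v1 <- (0 // -2)              1111

Answer: 5 steps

v2: 11,11,11,11
v1: 0,0,0,0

steps = 5; useful = 16; efficiency = 16/20 = 4/5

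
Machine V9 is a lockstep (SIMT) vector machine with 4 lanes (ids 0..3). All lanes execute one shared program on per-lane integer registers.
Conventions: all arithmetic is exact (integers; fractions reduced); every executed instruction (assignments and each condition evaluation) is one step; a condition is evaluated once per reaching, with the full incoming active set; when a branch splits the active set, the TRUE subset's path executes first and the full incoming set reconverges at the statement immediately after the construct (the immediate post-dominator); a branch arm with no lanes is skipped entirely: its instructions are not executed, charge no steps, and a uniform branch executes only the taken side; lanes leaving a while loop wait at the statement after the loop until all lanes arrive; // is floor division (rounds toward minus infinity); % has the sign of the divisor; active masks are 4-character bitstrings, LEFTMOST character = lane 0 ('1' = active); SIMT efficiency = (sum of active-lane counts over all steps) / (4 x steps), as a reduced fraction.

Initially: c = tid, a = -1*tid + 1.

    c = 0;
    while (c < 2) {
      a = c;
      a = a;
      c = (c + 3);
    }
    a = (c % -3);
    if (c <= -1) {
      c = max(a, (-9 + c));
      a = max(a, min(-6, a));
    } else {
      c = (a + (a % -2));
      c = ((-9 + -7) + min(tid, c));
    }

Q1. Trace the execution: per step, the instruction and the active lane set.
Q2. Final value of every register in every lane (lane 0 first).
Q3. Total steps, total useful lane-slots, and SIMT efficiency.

step 0: c <- 0                       1111
step 1: eval (c < 2)                 1111
step 2: a <- c                       1111
step 3: a <- a                       1111
step 4: c <- (c + 3)                 1111
step 5: eval (c < 2)                 1111
step 6: a <- (c % -3)                1111
step 7: eval (c <= -1)               1111
step 8: c <- (a + (a % -2))          1111
step 9: c <- ((-9 + -7) + min(tid, c)) 1111

Answer: 10 steps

c: -16,-16,-16,-16
a: 0,0,0,0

steps = 10; useful = 40; efficiency = 40/40 = 1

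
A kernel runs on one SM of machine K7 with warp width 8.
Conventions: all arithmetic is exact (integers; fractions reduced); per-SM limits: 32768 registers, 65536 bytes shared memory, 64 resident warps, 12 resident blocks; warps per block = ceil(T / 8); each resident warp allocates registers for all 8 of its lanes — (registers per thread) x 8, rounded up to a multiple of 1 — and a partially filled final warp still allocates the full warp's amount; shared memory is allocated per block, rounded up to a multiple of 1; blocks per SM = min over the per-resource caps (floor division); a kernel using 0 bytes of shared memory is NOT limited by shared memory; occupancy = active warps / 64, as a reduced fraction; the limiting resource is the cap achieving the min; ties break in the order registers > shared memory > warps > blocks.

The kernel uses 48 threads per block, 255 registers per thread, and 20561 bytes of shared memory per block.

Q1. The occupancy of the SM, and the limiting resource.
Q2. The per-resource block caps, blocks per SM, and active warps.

Answer: occupancy 3/16, limited by registers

registers: 2 blocks
shared memory: 3 blocks
warps: 10 blocks
blocks: 12 blocks

Answer: 2 blocks, 12 active warps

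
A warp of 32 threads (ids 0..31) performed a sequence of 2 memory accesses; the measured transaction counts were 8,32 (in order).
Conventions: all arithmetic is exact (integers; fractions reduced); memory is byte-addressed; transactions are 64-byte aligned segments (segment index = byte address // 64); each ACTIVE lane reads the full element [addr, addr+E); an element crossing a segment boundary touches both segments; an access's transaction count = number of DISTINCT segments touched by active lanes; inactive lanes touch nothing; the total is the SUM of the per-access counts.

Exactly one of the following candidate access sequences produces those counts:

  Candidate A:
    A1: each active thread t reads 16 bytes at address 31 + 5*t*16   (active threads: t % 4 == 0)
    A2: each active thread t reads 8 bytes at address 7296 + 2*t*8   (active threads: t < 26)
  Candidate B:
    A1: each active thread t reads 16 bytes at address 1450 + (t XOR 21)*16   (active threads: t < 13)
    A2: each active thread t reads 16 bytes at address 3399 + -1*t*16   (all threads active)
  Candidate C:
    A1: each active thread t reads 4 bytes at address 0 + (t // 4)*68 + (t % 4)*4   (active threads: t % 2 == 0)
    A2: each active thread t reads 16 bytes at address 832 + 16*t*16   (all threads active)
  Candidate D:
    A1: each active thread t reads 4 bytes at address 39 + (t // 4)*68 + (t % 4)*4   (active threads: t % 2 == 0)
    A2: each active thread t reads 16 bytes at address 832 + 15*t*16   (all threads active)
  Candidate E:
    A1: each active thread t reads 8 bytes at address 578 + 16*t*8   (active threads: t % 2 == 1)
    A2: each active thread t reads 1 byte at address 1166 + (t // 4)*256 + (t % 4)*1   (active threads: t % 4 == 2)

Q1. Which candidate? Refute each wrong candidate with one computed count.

A: A2 gives 7 transactions, not 32
B: A1 gives 5 transactions, not 8
D: A1 gives 9 transactions, not 8
E: A1 gives 16 transactions, not 8
C: all counts match (8,32)

Answer: C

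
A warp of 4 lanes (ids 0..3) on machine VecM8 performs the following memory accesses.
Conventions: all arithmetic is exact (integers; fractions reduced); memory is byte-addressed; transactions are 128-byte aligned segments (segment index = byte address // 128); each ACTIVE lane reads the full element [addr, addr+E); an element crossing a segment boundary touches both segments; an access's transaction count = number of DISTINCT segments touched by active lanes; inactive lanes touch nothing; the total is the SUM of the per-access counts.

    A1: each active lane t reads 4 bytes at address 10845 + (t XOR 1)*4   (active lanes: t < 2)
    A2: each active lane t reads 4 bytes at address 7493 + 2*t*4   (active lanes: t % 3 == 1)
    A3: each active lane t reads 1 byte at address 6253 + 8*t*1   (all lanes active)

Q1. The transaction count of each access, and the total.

A1: 1 transaction
A2: 1 transaction
A3: 2 transactions

Answer: 1,1,2; total 4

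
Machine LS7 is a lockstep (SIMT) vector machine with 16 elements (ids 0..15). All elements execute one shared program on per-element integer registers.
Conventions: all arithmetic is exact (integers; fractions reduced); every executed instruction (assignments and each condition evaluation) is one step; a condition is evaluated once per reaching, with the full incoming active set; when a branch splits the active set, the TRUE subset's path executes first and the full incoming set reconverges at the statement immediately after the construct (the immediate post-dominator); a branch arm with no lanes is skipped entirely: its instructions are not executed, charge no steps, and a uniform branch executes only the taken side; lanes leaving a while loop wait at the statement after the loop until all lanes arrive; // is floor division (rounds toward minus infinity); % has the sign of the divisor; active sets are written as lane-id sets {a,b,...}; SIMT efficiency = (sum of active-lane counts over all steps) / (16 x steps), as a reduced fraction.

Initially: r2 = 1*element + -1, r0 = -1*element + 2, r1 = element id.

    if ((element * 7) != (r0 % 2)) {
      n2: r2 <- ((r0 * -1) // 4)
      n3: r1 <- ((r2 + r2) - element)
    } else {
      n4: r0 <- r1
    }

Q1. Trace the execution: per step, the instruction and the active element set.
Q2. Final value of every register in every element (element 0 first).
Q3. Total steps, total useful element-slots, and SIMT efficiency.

step 0: eval ((element * 7) != (r0 % 2)) {0,1,2,3,4,5,6,7,8,9,10,11,12,13,14,15}
step 1: r2 <- ((r0 * -1) // 4)       {1,2,3,4,5,6,7,8,9,10,11,12,13,14,15}
step 2: r1 <- ((r2 + r2) - element)  {1,2,3,4,5,6,7,8,9,10,11,12,13,14,15}
step 3: r0 <- r1                     {0}

Answer: 4 steps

r2: -1,-1,0,0,0,0,1,1,1,1,2,2,2,2,3,3
r0: 0,1,0,-1,-2,-3,-4,-5,-6,-7,-8,-9,-10,-11,-12,-13
r1: 0,-3,-2,-3,-4,-5,-4,-5,-6,-7,-6,-7,-8,-9,-8,-9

steps = 4; useful = 47; efficiency = 47/64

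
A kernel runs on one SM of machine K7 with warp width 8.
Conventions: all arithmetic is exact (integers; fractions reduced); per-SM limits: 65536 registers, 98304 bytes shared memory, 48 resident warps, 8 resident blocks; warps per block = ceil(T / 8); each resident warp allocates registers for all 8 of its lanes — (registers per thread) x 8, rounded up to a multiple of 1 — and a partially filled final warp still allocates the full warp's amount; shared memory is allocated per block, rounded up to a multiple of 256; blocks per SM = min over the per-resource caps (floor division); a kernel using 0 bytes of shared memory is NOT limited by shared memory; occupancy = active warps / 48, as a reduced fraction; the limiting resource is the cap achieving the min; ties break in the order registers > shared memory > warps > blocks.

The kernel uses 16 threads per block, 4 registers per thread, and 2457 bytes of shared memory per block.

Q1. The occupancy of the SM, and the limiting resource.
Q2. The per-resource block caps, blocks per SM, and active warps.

Answer: occupancy 1/3, limited by blocks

registers: 1024 blocks
shared memory: 38 blocks
warps: 24 blocks
blocks: 8 blocks

Answer: 8 blocks, 16 active warps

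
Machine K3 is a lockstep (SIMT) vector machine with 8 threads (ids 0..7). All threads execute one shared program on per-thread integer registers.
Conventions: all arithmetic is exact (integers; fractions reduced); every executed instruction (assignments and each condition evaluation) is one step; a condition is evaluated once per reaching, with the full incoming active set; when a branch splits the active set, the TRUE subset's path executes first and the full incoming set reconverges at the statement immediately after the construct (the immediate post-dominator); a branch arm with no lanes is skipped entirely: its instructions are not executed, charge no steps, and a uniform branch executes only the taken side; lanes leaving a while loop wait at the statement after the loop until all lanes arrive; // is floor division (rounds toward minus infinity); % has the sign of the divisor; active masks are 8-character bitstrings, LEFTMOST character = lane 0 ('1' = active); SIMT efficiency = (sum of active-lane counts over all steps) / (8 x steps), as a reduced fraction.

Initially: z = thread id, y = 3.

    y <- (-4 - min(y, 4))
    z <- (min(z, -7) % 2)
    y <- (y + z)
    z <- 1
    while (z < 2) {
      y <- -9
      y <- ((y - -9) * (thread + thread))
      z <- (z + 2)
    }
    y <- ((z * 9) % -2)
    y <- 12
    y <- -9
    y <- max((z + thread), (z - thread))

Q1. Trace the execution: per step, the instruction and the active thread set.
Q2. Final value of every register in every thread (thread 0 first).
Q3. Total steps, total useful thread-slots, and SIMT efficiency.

step 0: y <- (-4 - min(y, 4))        11111111
step 1: z <- (min(z, -7) % 2)        11111111
step 2: y <- (y + z)                 11111111
step 3: z <- 1                       11111111
step 4: eval (z < 2)                 11111111
step 5: y <- -9                      11111111
step 6: y <- ((y - -9) * (thread + thread)) 11111111
step 7: z <- (z + 2)                 11111111
step 8: eval (z < 2)                 11111111
step 9: y <- ((z * 9) % -2)          11111111
step 10: y <- 12                      11111111
step 11: y <- -9                      11111111
step 12: y <- max((z + thread), (z - thread)) 11111111

Answer: 13 steps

z: 3,3,3,3,3,3,3,3
y: 3,4,5,6,7,8,9,10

steps = 13; useful = 104; efficiency = 104/104 = 1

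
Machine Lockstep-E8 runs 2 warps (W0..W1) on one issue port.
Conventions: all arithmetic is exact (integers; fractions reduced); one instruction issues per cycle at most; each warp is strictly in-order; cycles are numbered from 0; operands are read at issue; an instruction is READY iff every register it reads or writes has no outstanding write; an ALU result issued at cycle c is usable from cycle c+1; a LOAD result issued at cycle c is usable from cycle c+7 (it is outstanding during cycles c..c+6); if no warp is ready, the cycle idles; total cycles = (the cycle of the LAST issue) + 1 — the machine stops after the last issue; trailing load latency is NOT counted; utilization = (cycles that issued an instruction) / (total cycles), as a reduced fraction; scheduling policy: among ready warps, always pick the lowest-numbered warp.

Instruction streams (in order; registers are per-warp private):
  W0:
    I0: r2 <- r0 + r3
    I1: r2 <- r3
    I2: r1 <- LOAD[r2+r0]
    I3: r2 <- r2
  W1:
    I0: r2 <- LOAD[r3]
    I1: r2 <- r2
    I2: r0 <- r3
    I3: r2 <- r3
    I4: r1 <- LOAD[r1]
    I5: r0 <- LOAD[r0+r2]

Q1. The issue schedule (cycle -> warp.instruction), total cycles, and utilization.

cycle 0: W0.I0
cycle 1: W0.I1
cycle 2: W0.I2
cycle 3: W0.I3
cycle 4: W1.I0
cycle 5: idle
cycle 6: idle
cycle 7: idle
cycle 8: idle
cycle 9: idle
cycle 10: idle
cycle 11: W1.I1
cycle 12: W1.I2
cycle 13: W1.I3
cycle 14: W1.I4
cycle 15: W1.I5

Answer: 16 cycles, utilization 5/8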